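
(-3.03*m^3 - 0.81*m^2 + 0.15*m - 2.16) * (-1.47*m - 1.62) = 4.4541*m^4 + 6.0993*m^3 + 1.0917*m^2 + 2.9322*m + 3.4992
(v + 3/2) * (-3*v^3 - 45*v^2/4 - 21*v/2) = -3*v^4 - 63*v^3/4 - 219*v^2/8 - 63*v/4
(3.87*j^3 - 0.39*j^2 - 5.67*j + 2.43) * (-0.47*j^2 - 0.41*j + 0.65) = -1.8189*j^5 - 1.4034*j^4 + 5.3403*j^3 + 0.9291*j^2 - 4.6818*j + 1.5795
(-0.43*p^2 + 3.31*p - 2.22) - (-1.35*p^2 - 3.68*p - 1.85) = 0.92*p^2 + 6.99*p - 0.37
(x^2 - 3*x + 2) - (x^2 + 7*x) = 2 - 10*x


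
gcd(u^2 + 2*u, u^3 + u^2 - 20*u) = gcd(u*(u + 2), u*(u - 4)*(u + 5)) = u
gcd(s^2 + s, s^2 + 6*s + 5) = s + 1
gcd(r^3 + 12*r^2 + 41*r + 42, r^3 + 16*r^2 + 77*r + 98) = r^2 + 9*r + 14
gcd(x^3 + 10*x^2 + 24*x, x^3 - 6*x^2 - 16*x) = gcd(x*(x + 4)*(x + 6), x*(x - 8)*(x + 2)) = x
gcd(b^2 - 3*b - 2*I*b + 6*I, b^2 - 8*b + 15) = b - 3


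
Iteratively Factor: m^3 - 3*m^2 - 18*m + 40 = (m - 2)*(m^2 - m - 20) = (m - 5)*(m - 2)*(m + 4)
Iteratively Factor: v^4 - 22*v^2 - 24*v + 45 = (v - 5)*(v^3 + 5*v^2 + 3*v - 9) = (v - 5)*(v - 1)*(v^2 + 6*v + 9) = (v - 5)*(v - 1)*(v + 3)*(v + 3)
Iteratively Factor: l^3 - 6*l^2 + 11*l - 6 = (l - 1)*(l^2 - 5*l + 6) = (l - 2)*(l - 1)*(l - 3)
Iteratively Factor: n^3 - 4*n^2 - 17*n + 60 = (n + 4)*(n^2 - 8*n + 15) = (n - 3)*(n + 4)*(n - 5)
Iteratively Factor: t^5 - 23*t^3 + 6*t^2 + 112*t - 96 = (t - 1)*(t^4 + t^3 - 22*t^2 - 16*t + 96) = (t - 1)*(t + 4)*(t^3 - 3*t^2 - 10*t + 24) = (t - 2)*(t - 1)*(t + 4)*(t^2 - t - 12) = (t - 2)*(t - 1)*(t + 3)*(t + 4)*(t - 4)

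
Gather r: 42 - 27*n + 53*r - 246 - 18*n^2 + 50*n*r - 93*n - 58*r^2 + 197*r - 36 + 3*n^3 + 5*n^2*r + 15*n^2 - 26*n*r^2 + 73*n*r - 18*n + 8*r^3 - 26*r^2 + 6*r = 3*n^3 - 3*n^2 - 138*n + 8*r^3 + r^2*(-26*n - 84) + r*(5*n^2 + 123*n + 256) - 240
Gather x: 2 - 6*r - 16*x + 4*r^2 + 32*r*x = 4*r^2 - 6*r + x*(32*r - 16) + 2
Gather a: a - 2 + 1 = a - 1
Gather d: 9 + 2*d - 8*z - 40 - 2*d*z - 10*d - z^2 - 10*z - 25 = d*(-2*z - 8) - z^2 - 18*z - 56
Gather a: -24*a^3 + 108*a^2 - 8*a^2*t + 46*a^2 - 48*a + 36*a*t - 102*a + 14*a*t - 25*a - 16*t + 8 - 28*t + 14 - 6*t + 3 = -24*a^3 + a^2*(154 - 8*t) + a*(50*t - 175) - 50*t + 25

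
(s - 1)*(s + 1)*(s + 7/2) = s^3 + 7*s^2/2 - s - 7/2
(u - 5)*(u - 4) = u^2 - 9*u + 20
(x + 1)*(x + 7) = x^2 + 8*x + 7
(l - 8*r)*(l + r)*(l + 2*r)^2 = l^4 - 3*l^3*r - 32*l^2*r^2 - 60*l*r^3 - 32*r^4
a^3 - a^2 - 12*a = a*(a - 4)*(a + 3)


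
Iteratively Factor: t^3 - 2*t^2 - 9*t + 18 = (t - 3)*(t^2 + t - 6) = (t - 3)*(t - 2)*(t + 3)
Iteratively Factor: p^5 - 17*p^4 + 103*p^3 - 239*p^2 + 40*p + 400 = (p - 5)*(p^4 - 12*p^3 + 43*p^2 - 24*p - 80) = (p - 5)*(p - 4)*(p^3 - 8*p^2 + 11*p + 20) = (p - 5)^2*(p - 4)*(p^2 - 3*p - 4) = (p - 5)^2*(p - 4)*(p + 1)*(p - 4)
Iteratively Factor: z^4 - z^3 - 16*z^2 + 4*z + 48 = (z + 2)*(z^3 - 3*z^2 - 10*z + 24) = (z - 4)*(z + 2)*(z^2 + z - 6) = (z - 4)*(z - 2)*(z + 2)*(z + 3)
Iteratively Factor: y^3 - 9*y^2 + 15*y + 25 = (y - 5)*(y^2 - 4*y - 5) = (y - 5)^2*(y + 1)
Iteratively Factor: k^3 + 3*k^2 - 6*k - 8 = (k - 2)*(k^2 + 5*k + 4) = (k - 2)*(k + 1)*(k + 4)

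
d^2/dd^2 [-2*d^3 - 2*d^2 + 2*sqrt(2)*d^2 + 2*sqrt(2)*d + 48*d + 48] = -12*d - 4 + 4*sqrt(2)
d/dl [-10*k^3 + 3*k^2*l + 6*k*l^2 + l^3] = 3*k^2 + 12*k*l + 3*l^2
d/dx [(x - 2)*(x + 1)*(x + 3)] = 3*x^2 + 4*x - 5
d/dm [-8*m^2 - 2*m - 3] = -16*m - 2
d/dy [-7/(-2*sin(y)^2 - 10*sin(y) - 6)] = -7*(2*sin(y) + 5)*cos(y)/(2*(sin(y)^2 + 5*sin(y) + 3)^2)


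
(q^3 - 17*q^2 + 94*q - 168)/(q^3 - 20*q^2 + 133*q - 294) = (q - 4)/(q - 7)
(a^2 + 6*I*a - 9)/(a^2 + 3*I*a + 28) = (a^2 + 6*I*a - 9)/(a^2 + 3*I*a + 28)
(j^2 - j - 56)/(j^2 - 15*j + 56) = (j + 7)/(j - 7)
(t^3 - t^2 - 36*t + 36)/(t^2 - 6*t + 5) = (t^2 - 36)/(t - 5)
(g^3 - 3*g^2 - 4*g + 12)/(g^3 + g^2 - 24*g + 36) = (g + 2)/(g + 6)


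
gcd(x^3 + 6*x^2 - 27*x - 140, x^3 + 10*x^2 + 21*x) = x + 7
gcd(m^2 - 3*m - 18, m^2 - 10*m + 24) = m - 6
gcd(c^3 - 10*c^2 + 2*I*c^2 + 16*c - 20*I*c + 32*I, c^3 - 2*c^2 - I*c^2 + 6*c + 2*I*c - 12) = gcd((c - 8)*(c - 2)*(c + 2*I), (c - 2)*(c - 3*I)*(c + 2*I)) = c^2 + c*(-2 + 2*I) - 4*I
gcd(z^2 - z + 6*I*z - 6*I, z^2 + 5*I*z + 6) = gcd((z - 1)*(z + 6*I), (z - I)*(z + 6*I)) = z + 6*I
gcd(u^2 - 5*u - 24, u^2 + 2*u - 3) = u + 3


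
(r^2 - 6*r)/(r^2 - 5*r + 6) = r*(r - 6)/(r^2 - 5*r + 6)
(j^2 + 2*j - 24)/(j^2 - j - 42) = (j - 4)/(j - 7)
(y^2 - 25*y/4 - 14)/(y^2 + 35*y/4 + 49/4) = (y - 8)/(y + 7)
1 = 1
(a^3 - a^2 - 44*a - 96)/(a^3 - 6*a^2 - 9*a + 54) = (a^2 - 4*a - 32)/(a^2 - 9*a + 18)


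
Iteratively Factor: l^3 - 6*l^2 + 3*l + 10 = (l + 1)*(l^2 - 7*l + 10) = (l - 5)*(l + 1)*(l - 2)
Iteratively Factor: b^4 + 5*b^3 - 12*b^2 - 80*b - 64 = (b + 4)*(b^3 + b^2 - 16*b - 16) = (b - 4)*(b + 4)*(b^2 + 5*b + 4) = (b - 4)*(b + 1)*(b + 4)*(b + 4)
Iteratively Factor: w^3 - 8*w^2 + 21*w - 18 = (w - 3)*(w^2 - 5*w + 6) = (w - 3)*(w - 2)*(w - 3)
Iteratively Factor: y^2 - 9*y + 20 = (y - 5)*(y - 4)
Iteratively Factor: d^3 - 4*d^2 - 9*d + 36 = (d + 3)*(d^2 - 7*d + 12) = (d - 4)*(d + 3)*(d - 3)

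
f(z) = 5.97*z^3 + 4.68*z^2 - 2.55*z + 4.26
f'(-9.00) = 1363.92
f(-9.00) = -3945.84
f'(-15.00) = 3886.80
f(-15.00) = -19053.24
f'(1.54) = 54.34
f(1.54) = 33.24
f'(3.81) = 293.09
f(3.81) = 392.66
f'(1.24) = 36.59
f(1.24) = 19.68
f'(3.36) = 231.10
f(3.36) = 274.99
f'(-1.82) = 39.74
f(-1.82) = -11.59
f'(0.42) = 4.54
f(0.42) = 4.46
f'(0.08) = -1.69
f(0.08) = 4.09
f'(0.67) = 11.76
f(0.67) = 6.45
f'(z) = 17.91*z^2 + 9.36*z - 2.55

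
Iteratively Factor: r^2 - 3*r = (r)*(r - 3)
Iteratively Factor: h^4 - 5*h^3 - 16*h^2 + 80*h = (h - 5)*(h^3 - 16*h) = h*(h - 5)*(h^2 - 16) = h*(h - 5)*(h + 4)*(h - 4)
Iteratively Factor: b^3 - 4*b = (b + 2)*(b^2 - 2*b) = b*(b + 2)*(b - 2)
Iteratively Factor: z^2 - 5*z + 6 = (z - 3)*(z - 2)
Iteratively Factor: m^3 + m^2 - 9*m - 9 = (m - 3)*(m^2 + 4*m + 3) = (m - 3)*(m + 1)*(m + 3)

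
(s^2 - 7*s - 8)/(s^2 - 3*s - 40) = (s + 1)/(s + 5)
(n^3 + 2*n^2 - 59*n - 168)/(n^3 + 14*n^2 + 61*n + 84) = (n - 8)/(n + 4)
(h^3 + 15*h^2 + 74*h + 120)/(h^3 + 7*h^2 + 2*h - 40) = (h + 6)/(h - 2)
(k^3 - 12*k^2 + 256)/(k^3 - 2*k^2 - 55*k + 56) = (k^2 - 4*k - 32)/(k^2 + 6*k - 7)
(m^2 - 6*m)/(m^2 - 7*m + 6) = m/(m - 1)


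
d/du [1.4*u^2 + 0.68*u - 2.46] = 2.8*u + 0.68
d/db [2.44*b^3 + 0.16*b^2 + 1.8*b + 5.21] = 7.32*b^2 + 0.32*b + 1.8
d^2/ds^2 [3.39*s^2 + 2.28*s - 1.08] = 6.78000000000000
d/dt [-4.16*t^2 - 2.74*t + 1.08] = -8.32*t - 2.74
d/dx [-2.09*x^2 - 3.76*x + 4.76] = -4.18*x - 3.76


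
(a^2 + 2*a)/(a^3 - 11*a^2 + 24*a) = (a + 2)/(a^2 - 11*a + 24)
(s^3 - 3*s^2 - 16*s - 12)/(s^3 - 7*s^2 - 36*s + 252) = (s^2 + 3*s + 2)/(s^2 - s - 42)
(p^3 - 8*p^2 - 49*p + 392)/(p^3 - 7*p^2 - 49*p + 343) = (p - 8)/(p - 7)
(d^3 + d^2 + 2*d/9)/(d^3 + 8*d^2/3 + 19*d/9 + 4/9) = d*(3*d + 2)/(3*d^2 + 7*d + 4)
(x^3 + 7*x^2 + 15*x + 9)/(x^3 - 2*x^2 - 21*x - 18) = (x + 3)/(x - 6)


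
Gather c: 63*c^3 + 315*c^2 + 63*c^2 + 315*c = 63*c^3 + 378*c^2 + 315*c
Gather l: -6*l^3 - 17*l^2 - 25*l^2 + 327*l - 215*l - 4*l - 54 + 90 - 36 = -6*l^3 - 42*l^2 + 108*l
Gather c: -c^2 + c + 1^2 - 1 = -c^2 + c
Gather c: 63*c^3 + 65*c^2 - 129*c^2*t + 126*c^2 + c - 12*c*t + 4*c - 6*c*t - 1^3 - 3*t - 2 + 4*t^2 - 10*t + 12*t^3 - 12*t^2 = 63*c^3 + c^2*(191 - 129*t) + c*(5 - 18*t) + 12*t^3 - 8*t^2 - 13*t - 3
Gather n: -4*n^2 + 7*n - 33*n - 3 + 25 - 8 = -4*n^2 - 26*n + 14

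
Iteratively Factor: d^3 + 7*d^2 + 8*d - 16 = (d + 4)*(d^2 + 3*d - 4) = (d - 1)*(d + 4)*(d + 4)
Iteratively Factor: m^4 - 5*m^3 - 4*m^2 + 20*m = (m)*(m^3 - 5*m^2 - 4*m + 20) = m*(m - 2)*(m^2 - 3*m - 10) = m*(m - 5)*(m - 2)*(m + 2)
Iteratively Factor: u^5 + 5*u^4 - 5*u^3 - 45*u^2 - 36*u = (u + 4)*(u^4 + u^3 - 9*u^2 - 9*u) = (u + 3)*(u + 4)*(u^3 - 2*u^2 - 3*u) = u*(u + 3)*(u + 4)*(u^2 - 2*u - 3) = u*(u + 1)*(u + 3)*(u + 4)*(u - 3)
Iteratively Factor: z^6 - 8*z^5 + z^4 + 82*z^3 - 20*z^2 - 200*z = (z - 2)*(z^5 - 6*z^4 - 11*z^3 + 60*z^2 + 100*z) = z*(z - 2)*(z^4 - 6*z^3 - 11*z^2 + 60*z + 100) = z*(z - 2)*(z + 2)*(z^3 - 8*z^2 + 5*z + 50) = z*(z - 2)*(z + 2)^2*(z^2 - 10*z + 25) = z*(z - 5)*(z - 2)*(z + 2)^2*(z - 5)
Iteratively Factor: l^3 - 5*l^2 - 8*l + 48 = (l + 3)*(l^2 - 8*l + 16) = (l - 4)*(l + 3)*(l - 4)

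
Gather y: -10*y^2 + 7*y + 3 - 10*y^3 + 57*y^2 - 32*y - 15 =-10*y^3 + 47*y^2 - 25*y - 12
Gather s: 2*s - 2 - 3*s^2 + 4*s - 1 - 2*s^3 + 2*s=-2*s^3 - 3*s^2 + 8*s - 3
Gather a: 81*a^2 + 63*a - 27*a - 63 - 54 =81*a^2 + 36*a - 117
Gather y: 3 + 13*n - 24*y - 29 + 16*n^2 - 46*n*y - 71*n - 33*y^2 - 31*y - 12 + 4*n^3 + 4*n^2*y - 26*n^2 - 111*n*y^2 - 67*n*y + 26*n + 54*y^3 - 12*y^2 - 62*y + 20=4*n^3 - 10*n^2 - 32*n + 54*y^3 + y^2*(-111*n - 45) + y*(4*n^2 - 113*n - 117) - 18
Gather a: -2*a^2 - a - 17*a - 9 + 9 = -2*a^2 - 18*a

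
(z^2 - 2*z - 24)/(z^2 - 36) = (z + 4)/(z + 6)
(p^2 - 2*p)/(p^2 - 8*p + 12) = p/(p - 6)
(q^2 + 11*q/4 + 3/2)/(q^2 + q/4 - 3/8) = 2*(q + 2)/(2*q - 1)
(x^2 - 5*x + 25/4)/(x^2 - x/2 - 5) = (x - 5/2)/(x + 2)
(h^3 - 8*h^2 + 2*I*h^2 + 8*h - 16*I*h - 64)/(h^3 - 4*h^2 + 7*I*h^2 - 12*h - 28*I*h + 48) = (h^2 - 2*h*(4 + I) + 16*I)/(h^2 + h*(-4 + 3*I) - 12*I)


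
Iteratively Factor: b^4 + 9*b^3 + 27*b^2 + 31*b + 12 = (b + 1)*(b^3 + 8*b^2 + 19*b + 12) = (b + 1)^2*(b^2 + 7*b + 12) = (b + 1)^2*(b + 3)*(b + 4)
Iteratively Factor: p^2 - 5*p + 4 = (p - 1)*(p - 4)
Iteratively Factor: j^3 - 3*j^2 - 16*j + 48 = (j - 3)*(j^2 - 16) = (j - 4)*(j - 3)*(j + 4)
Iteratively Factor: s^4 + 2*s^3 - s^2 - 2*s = (s + 2)*(s^3 - s) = s*(s + 2)*(s^2 - 1) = s*(s + 1)*(s + 2)*(s - 1)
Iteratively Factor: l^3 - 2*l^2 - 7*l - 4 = (l - 4)*(l^2 + 2*l + 1) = (l - 4)*(l + 1)*(l + 1)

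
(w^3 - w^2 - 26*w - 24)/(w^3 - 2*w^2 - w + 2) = (w^2 - 2*w - 24)/(w^2 - 3*w + 2)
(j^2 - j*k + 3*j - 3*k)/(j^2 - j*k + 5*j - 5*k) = (j + 3)/(j + 5)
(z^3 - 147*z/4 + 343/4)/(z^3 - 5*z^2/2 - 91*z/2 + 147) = (z - 7/2)/(z - 6)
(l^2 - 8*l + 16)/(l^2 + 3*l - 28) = (l - 4)/(l + 7)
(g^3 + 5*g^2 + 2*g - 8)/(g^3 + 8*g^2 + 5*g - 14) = (g + 4)/(g + 7)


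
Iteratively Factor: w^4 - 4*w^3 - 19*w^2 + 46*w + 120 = (w - 5)*(w^3 + w^2 - 14*w - 24) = (w - 5)*(w - 4)*(w^2 + 5*w + 6) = (w - 5)*(w - 4)*(w + 2)*(w + 3)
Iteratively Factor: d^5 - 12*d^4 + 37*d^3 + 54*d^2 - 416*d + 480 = (d + 3)*(d^4 - 15*d^3 + 82*d^2 - 192*d + 160) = (d - 4)*(d + 3)*(d^3 - 11*d^2 + 38*d - 40) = (d - 4)*(d - 2)*(d + 3)*(d^2 - 9*d + 20) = (d - 4)^2*(d - 2)*(d + 3)*(d - 5)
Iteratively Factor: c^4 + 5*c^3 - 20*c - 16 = (c + 2)*(c^3 + 3*c^2 - 6*c - 8) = (c + 2)*(c + 4)*(c^2 - c - 2) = (c + 1)*(c + 2)*(c + 4)*(c - 2)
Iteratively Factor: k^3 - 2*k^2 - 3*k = (k + 1)*(k^2 - 3*k) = k*(k + 1)*(k - 3)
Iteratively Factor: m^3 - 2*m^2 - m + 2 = (m - 1)*(m^2 - m - 2) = (m - 1)*(m + 1)*(m - 2)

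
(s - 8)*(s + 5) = s^2 - 3*s - 40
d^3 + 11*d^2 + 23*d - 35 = (d - 1)*(d + 5)*(d + 7)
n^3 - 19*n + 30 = (n - 3)*(n - 2)*(n + 5)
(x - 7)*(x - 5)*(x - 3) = x^3 - 15*x^2 + 71*x - 105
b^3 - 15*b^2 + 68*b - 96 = (b - 8)*(b - 4)*(b - 3)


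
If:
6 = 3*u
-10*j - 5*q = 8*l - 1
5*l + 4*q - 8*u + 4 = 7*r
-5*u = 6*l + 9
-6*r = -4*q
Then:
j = 2821/120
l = -19/6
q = -167/4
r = -167/6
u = 2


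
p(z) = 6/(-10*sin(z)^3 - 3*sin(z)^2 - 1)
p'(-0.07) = -1.60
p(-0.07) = -5.93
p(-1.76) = 1.08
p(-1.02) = 1.99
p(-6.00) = -4.13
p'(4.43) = -1.41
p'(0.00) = 0.00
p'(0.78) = 2.29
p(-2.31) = 4.29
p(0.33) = -3.62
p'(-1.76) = -0.84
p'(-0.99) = 6.96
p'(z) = 6*(30*sin(z)^2*cos(z) + 6*sin(z)*cos(z))/(-10*sin(z)^3 - 3*sin(z)^2 - 1)^2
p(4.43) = 1.18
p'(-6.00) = 10.98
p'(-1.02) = 5.78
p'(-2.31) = -24.73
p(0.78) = -1.01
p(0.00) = -6.00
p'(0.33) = 10.55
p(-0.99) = 2.18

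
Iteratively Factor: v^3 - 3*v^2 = (v)*(v^2 - 3*v) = v*(v - 3)*(v)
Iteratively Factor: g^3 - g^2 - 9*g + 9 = (g - 1)*(g^2 - 9) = (g - 3)*(g - 1)*(g + 3)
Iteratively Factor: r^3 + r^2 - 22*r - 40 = (r + 4)*(r^2 - 3*r - 10) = (r + 2)*(r + 4)*(r - 5)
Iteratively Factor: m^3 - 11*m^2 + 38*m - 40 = (m - 5)*(m^2 - 6*m + 8) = (m - 5)*(m - 2)*(m - 4)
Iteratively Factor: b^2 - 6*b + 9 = (b - 3)*(b - 3)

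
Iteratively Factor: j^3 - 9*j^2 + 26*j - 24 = (j - 3)*(j^2 - 6*j + 8) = (j - 3)*(j - 2)*(j - 4)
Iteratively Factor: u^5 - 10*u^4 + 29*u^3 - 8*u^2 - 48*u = (u - 4)*(u^4 - 6*u^3 + 5*u^2 + 12*u) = (u - 4)*(u - 3)*(u^3 - 3*u^2 - 4*u) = (u - 4)^2*(u - 3)*(u^2 + u) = (u - 4)^2*(u - 3)*(u + 1)*(u)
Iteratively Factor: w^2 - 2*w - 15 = (w + 3)*(w - 5)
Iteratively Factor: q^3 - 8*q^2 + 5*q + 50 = (q + 2)*(q^2 - 10*q + 25) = (q - 5)*(q + 2)*(q - 5)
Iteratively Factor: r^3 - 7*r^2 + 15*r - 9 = (r - 3)*(r^2 - 4*r + 3) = (r - 3)^2*(r - 1)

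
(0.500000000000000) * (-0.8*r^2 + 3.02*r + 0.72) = -0.4*r^2 + 1.51*r + 0.36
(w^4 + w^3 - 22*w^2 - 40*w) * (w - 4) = w^5 - 3*w^4 - 26*w^3 + 48*w^2 + 160*w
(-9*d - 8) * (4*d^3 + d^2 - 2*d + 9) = -36*d^4 - 41*d^3 + 10*d^2 - 65*d - 72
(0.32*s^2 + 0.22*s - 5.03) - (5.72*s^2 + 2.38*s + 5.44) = -5.4*s^2 - 2.16*s - 10.47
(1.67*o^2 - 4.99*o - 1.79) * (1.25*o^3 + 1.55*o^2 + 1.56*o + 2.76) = 2.0875*o^5 - 3.649*o^4 - 7.3668*o^3 - 5.9497*o^2 - 16.5648*o - 4.9404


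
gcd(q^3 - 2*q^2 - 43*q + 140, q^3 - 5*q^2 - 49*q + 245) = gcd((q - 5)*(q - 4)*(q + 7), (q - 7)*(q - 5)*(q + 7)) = q^2 + 2*q - 35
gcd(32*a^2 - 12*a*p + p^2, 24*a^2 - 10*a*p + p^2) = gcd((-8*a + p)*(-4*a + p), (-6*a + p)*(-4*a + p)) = -4*a + p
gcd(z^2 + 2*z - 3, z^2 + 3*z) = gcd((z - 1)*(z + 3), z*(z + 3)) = z + 3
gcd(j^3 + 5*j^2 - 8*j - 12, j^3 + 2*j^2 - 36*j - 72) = j + 6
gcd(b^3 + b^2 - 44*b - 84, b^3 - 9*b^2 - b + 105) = b - 7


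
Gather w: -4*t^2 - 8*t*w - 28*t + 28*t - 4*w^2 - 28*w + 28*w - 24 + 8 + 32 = -4*t^2 - 8*t*w - 4*w^2 + 16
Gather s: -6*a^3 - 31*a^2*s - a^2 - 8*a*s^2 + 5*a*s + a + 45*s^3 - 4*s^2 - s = -6*a^3 - a^2 + a + 45*s^3 + s^2*(-8*a - 4) + s*(-31*a^2 + 5*a - 1)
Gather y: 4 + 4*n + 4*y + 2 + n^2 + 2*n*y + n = n^2 + 5*n + y*(2*n + 4) + 6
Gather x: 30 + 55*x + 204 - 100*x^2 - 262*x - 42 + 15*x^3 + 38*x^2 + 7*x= 15*x^3 - 62*x^2 - 200*x + 192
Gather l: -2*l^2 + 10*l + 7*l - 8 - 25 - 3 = -2*l^2 + 17*l - 36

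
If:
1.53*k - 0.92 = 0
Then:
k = 0.60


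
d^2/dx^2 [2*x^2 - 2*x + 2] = 4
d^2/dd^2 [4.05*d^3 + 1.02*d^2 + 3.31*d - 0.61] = 24.3*d + 2.04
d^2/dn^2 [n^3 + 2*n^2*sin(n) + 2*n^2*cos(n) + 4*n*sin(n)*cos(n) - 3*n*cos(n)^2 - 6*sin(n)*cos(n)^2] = -2*sqrt(2)*n^2*sin(n + pi/4) - 8*n*sin(2*n) + 6*n*cos(2*n) + 8*sqrt(2)*n*cos(n + pi/4) + 6*n + 11*sin(n)/2 + 6*sin(2*n) + 27*sin(3*n)/2 + 4*cos(n) + 8*cos(2*n)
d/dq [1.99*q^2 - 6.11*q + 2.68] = 3.98*q - 6.11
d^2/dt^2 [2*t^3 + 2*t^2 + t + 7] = 12*t + 4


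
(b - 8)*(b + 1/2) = b^2 - 15*b/2 - 4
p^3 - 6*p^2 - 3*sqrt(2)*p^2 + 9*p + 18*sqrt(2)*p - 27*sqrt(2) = (p - 3)^2*(p - 3*sqrt(2))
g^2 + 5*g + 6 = (g + 2)*(g + 3)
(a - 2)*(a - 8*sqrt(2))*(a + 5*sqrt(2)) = a^3 - 3*sqrt(2)*a^2 - 2*a^2 - 80*a + 6*sqrt(2)*a + 160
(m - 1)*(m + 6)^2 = m^3 + 11*m^2 + 24*m - 36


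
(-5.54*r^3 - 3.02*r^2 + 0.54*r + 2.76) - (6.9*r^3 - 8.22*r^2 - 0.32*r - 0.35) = -12.44*r^3 + 5.2*r^2 + 0.86*r + 3.11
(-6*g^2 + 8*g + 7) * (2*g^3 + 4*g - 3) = -12*g^5 + 16*g^4 - 10*g^3 + 50*g^2 + 4*g - 21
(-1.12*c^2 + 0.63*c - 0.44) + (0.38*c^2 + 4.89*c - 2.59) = -0.74*c^2 + 5.52*c - 3.03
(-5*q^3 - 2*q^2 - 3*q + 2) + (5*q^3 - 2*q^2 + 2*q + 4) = -4*q^2 - q + 6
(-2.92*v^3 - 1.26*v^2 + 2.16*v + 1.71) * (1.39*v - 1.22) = -4.0588*v^4 + 1.811*v^3 + 4.5396*v^2 - 0.258300000000001*v - 2.0862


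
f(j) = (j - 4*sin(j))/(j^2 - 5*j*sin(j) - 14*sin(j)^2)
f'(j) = (1 - 4*cos(j))/(j^2 - 5*j*sin(j) - 14*sin(j)^2) + (j - 4*sin(j))*(5*j*cos(j) - 2*j + 28*sin(j)*cos(j) + 5*sin(j))/(j^2 - 5*j*sin(j) - 14*sin(j)^2)^2 = (j^2*cos(j) - j^2 + 8*j*sin(j) + 14*j*sin(2*j) - 14*cos(j) + 17*cos(2*j) + 14*cos(3*j) - 17)/((j - 7*sin(j))^2*(j + 2*sin(j))^2)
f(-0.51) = -0.33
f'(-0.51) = -0.63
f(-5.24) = -0.22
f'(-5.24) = -0.10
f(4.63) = 0.28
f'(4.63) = -0.08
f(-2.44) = -0.02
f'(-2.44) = -0.46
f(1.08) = 0.17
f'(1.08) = -0.13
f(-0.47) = -0.36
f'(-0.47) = -0.74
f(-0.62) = -0.28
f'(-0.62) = -0.42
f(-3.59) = -0.30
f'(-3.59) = 0.02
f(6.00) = 0.16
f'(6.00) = -0.04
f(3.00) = 0.37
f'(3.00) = -0.59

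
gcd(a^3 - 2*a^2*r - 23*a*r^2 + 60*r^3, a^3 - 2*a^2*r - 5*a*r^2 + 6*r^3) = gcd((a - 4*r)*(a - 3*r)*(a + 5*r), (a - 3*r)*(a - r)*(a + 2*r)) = -a + 3*r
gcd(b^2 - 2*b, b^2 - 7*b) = b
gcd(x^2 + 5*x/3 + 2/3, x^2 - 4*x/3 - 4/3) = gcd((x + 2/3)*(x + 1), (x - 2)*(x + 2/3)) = x + 2/3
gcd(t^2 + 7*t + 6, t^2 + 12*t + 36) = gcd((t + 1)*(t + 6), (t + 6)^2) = t + 6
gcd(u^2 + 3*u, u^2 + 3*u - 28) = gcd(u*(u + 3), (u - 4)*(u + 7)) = 1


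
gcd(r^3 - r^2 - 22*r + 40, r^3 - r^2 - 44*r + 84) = r - 2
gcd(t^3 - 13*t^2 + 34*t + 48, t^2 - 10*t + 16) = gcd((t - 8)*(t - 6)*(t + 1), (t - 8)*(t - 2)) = t - 8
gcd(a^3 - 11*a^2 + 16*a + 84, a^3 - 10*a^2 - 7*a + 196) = a - 7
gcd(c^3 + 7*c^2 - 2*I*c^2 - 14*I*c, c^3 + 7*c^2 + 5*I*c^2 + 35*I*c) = c^2 + 7*c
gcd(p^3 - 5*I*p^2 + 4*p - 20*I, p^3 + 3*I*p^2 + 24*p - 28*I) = p - 2*I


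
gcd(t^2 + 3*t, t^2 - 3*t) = t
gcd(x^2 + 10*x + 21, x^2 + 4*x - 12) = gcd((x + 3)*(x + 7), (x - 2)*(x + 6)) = 1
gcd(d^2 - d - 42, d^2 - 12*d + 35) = d - 7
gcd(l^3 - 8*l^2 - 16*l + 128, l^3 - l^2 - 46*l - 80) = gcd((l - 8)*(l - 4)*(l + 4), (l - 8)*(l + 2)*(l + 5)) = l - 8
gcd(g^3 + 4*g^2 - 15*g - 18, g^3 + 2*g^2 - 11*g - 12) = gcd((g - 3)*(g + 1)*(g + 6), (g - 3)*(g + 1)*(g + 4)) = g^2 - 2*g - 3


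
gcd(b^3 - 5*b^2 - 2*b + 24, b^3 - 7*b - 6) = b^2 - b - 6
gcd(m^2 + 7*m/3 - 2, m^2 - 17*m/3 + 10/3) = m - 2/3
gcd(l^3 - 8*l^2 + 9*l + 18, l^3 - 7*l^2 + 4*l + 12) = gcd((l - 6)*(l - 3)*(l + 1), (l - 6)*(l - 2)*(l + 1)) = l^2 - 5*l - 6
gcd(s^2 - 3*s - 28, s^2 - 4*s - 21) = s - 7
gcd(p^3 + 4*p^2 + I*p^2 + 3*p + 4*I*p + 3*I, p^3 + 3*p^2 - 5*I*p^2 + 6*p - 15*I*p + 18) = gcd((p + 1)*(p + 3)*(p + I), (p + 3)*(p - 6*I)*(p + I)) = p^2 + p*(3 + I) + 3*I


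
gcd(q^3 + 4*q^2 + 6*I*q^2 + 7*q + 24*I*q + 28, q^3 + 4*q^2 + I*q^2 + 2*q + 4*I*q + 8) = q^2 + q*(4 - I) - 4*I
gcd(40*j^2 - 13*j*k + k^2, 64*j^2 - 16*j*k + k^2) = 8*j - k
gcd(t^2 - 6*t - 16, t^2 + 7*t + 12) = 1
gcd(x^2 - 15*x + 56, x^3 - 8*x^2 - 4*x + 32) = x - 8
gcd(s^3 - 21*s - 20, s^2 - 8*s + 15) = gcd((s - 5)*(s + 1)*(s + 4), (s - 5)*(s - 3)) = s - 5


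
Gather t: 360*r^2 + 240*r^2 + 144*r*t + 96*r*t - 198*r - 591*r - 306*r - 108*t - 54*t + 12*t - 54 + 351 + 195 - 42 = 600*r^2 - 1095*r + t*(240*r - 150) + 450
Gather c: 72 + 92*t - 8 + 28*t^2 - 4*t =28*t^2 + 88*t + 64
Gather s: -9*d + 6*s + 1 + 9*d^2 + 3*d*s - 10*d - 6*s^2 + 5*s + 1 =9*d^2 - 19*d - 6*s^2 + s*(3*d + 11) + 2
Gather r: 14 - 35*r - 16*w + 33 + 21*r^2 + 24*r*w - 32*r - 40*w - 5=21*r^2 + r*(24*w - 67) - 56*w + 42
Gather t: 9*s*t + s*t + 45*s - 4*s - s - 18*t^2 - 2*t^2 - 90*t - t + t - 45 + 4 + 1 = 40*s - 20*t^2 + t*(10*s - 90) - 40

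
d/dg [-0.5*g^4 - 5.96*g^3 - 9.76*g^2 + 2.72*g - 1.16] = -2.0*g^3 - 17.88*g^2 - 19.52*g + 2.72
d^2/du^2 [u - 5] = 0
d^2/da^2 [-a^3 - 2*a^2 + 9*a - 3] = -6*a - 4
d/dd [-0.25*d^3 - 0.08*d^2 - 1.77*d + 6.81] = -0.75*d^2 - 0.16*d - 1.77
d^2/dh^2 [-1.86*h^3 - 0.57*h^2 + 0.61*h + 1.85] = -11.16*h - 1.14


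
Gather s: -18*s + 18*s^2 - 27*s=18*s^2 - 45*s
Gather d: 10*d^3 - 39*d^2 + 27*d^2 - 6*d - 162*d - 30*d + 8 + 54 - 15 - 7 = 10*d^3 - 12*d^2 - 198*d + 40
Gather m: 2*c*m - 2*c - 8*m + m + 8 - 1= -2*c + m*(2*c - 7) + 7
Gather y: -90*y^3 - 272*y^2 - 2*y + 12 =-90*y^3 - 272*y^2 - 2*y + 12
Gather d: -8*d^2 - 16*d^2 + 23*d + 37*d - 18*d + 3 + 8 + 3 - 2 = -24*d^2 + 42*d + 12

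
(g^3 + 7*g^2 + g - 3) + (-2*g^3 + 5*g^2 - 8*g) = -g^3 + 12*g^2 - 7*g - 3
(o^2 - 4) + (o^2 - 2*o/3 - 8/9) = 2*o^2 - 2*o/3 - 44/9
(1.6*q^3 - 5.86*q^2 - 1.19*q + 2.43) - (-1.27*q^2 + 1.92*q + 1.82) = 1.6*q^3 - 4.59*q^2 - 3.11*q + 0.61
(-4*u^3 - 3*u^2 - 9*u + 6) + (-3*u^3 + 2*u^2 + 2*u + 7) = -7*u^3 - u^2 - 7*u + 13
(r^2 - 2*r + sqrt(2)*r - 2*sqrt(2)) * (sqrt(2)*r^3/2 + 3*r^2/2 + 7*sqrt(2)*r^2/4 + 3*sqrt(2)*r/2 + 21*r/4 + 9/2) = sqrt(2)*r^5/2 + 3*sqrt(2)*r^4/4 + 5*r^4/2 - sqrt(2)*r^3/2 + 15*r^3/4 - 10*r^2 - 3*sqrt(2)*r^2/4 - 15*r - 6*sqrt(2)*r - 9*sqrt(2)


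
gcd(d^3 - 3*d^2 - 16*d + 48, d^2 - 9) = d - 3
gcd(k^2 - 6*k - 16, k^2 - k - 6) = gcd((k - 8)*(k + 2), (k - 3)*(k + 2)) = k + 2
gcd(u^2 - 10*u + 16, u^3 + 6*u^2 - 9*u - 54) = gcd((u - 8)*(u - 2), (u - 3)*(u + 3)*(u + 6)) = 1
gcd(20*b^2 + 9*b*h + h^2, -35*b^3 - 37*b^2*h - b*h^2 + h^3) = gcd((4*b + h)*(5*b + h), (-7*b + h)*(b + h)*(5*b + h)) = 5*b + h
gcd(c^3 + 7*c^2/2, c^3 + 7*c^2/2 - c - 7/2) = c + 7/2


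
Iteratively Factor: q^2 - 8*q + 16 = (q - 4)*(q - 4)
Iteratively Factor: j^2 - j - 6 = (j + 2)*(j - 3)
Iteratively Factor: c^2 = (c)*(c)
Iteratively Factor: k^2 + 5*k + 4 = (k + 1)*(k + 4)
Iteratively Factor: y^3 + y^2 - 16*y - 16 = (y - 4)*(y^2 + 5*y + 4) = (y - 4)*(y + 1)*(y + 4)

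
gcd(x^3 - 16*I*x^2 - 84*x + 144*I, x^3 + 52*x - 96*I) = x - 6*I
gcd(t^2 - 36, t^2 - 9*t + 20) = 1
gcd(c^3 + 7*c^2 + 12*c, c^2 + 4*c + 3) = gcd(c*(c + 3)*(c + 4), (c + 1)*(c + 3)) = c + 3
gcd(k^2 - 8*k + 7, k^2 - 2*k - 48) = 1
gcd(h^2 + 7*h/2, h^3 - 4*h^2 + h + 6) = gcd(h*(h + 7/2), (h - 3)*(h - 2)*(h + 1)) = 1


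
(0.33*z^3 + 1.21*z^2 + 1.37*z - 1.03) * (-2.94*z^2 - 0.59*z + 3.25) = -0.9702*z^5 - 3.7521*z^4 - 3.6692*z^3 + 6.1524*z^2 + 5.0602*z - 3.3475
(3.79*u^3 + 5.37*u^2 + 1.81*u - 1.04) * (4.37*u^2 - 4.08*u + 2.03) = 16.5623*u^5 + 8.0037*u^4 - 6.3062*u^3 - 1.0285*u^2 + 7.9175*u - 2.1112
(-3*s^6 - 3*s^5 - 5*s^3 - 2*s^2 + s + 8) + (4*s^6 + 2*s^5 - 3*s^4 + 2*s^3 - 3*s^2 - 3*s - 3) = s^6 - s^5 - 3*s^4 - 3*s^3 - 5*s^2 - 2*s + 5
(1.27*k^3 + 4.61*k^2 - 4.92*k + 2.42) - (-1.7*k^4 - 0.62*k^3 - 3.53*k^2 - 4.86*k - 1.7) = 1.7*k^4 + 1.89*k^3 + 8.14*k^2 - 0.0599999999999996*k + 4.12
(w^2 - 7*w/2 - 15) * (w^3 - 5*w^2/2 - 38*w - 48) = w^5 - 6*w^4 - 177*w^3/4 + 245*w^2/2 + 738*w + 720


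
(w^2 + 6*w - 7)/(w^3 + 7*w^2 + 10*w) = (w^2 + 6*w - 7)/(w*(w^2 + 7*w + 10))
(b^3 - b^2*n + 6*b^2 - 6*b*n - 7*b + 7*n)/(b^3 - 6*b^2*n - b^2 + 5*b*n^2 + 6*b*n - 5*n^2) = (b + 7)/(b - 5*n)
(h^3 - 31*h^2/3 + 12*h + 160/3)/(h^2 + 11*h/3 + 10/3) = (h^2 - 12*h + 32)/(h + 2)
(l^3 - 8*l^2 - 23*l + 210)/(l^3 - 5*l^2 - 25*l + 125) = (l^2 - 13*l + 42)/(l^2 - 10*l + 25)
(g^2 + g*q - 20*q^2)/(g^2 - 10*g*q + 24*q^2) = (-g - 5*q)/(-g + 6*q)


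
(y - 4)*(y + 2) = y^2 - 2*y - 8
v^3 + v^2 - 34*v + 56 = (v - 4)*(v - 2)*(v + 7)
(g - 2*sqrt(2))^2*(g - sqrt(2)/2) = g^3 - 9*sqrt(2)*g^2/2 + 12*g - 4*sqrt(2)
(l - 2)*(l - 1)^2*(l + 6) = l^4 + 2*l^3 - 19*l^2 + 28*l - 12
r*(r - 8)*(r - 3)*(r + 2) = r^4 - 9*r^3 + 2*r^2 + 48*r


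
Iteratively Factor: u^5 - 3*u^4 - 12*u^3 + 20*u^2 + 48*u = (u - 3)*(u^4 - 12*u^2 - 16*u) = (u - 4)*(u - 3)*(u^3 + 4*u^2 + 4*u) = (u - 4)*(u - 3)*(u + 2)*(u^2 + 2*u) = u*(u - 4)*(u - 3)*(u + 2)*(u + 2)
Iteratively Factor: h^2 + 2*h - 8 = (h + 4)*(h - 2)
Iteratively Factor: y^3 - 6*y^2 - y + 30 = (y - 5)*(y^2 - y - 6) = (y - 5)*(y + 2)*(y - 3)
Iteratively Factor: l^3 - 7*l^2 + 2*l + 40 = (l - 4)*(l^2 - 3*l - 10) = (l - 4)*(l + 2)*(l - 5)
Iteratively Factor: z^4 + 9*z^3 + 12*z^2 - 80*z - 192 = (z + 4)*(z^3 + 5*z^2 - 8*z - 48) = (z + 4)^2*(z^2 + z - 12) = (z - 3)*(z + 4)^2*(z + 4)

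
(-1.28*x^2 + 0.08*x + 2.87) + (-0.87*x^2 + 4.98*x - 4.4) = -2.15*x^2 + 5.06*x - 1.53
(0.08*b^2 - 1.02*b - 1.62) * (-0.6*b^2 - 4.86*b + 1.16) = -0.048*b^4 + 0.2232*b^3 + 6.022*b^2 + 6.69*b - 1.8792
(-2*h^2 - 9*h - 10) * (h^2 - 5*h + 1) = -2*h^4 + h^3 + 33*h^2 + 41*h - 10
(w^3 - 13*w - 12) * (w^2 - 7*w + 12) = w^5 - 7*w^4 - w^3 + 79*w^2 - 72*w - 144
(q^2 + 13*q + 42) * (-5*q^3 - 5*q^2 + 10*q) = -5*q^5 - 70*q^4 - 265*q^3 - 80*q^2 + 420*q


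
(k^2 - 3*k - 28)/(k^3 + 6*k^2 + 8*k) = (k - 7)/(k*(k + 2))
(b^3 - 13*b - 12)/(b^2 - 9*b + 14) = (b^3 - 13*b - 12)/(b^2 - 9*b + 14)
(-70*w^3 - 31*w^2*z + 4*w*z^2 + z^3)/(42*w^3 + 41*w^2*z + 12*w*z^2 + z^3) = (-5*w + z)/(3*w + z)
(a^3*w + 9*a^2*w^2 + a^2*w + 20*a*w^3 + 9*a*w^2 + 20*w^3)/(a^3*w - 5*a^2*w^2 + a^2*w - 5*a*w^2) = (-a^2 - 9*a*w - 20*w^2)/(a*(-a + 5*w))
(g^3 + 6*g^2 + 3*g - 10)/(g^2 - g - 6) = (g^2 + 4*g - 5)/(g - 3)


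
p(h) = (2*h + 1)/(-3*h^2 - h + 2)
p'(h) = (2*h + 1)*(6*h + 1)/(-3*h^2 - h + 2)^2 + 2/(-3*h^2 - h + 2) = (-6*h^2 - 2*h + (2*h + 1)*(6*h + 1) + 4)/(3*h^2 + h - 2)^2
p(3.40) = -0.22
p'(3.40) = 0.07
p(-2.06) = 0.36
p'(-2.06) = 0.24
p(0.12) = 0.68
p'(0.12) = 1.72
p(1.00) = -1.50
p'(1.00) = 4.25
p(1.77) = -0.50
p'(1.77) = 0.41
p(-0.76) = -0.51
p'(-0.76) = 3.70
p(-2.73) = 0.25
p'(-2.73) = 0.11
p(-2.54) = 0.28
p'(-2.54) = 0.13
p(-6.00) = 0.11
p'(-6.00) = 0.02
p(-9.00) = 0.07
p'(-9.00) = 0.01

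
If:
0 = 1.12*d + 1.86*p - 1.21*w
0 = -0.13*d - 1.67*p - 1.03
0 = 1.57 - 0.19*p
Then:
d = -114.07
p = 8.26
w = -92.89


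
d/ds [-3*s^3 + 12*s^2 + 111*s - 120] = -9*s^2 + 24*s + 111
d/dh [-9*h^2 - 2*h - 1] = -18*h - 2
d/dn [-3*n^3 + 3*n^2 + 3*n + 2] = -9*n^2 + 6*n + 3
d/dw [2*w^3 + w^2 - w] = 6*w^2 + 2*w - 1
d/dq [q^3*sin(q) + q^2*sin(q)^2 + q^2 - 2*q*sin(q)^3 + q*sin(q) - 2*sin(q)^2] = q^3*cos(q) + 3*q^2*sin(q) + q^2*sin(2*q) - q*cos(q)/2 - q*cos(2*q) + 3*q*cos(3*q)/2 + 3*q - sin(q)/2 - 2*sin(2*q) + sin(3*q)/2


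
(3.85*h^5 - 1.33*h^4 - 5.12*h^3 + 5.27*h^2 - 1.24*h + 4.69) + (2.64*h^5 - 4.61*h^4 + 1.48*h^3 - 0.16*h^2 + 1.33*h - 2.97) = 6.49*h^5 - 5.94*h^4 - 3.64*h^3 + 5.11*h^2 + 0.0900000000000001*h + 1.72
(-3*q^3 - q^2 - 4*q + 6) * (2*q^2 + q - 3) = -6*q^5 - 5*q^4 + 11*q^2 + 18*q - 18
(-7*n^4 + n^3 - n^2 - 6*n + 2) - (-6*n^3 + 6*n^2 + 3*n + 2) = -7*n^4 + 7*n^3 - 7*n^2 - 9*n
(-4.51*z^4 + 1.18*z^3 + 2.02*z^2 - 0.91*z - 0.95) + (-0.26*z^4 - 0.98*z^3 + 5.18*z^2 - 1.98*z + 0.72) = -4.77*z^4 + 0.2*z^3 + 7.2*z^2 - 2.89*z - 0.23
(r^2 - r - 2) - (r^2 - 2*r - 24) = r + 22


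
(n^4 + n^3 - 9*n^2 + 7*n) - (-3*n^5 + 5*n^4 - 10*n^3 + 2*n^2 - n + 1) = 3*n^5 - 4*n^4 + 11*n^3 - 11*n^2 + 8*n - 1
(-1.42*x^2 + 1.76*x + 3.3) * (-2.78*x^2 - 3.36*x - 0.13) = 3.9476*x^4 - 0.1216*x^3 - 14.903*x^2 - 11.3168*x - 0.429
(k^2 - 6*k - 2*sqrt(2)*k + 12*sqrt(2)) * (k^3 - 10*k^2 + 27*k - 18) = k^5 - 16*k^4 - 2*sqrt(2)*k^4 + 32*sqrt(2)*k^3 + 87*k^3 - 174*sqrt(2)*k^2 - 180*k^2 + 108*k + 360*sqrt(2)*k - 216*sqrt(2)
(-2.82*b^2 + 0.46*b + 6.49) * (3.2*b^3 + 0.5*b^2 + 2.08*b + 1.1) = -9.024*b^5 + 0.0620000000000003*b^4 + 15.1324*b^3 + 1.0998*b^2 + 14.0052*b + 7.139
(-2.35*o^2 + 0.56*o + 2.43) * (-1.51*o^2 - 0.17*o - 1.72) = 3.5485*o^4 - 0.4461*o^3 + 0.277499999999999*o^2 - 1.3763*o - 4.1796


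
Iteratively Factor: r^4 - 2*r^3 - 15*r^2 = (r - 5)*(r^3 + 3*r^2) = r*(r - 5)*(r^2 + 3*r) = r*(r - 5)*(r + 3)*(r)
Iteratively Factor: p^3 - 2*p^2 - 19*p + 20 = (p - 5)*(p^2 + 3*p - 4) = (p - 5)*(p + 4)*(p - 1)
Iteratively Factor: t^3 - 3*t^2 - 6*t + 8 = (t - 1)*(t^2 - 2*t - 8) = (t - 1)*(t + 2)*(t - 4)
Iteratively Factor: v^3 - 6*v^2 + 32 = (v - 4)*(v^2 - 2*v - 8) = (v - 4)*(v + 2)*(v - 4)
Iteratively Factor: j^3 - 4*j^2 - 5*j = (j + 1)*(j^2 - 5*j) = (j - 5)*(j + 1)*(j)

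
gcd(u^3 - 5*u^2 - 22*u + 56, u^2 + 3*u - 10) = u - 2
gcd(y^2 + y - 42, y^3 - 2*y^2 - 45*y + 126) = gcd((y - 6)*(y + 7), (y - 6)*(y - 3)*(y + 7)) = y^2 + y - 42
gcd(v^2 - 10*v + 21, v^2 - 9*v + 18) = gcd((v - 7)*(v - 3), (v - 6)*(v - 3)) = v - 3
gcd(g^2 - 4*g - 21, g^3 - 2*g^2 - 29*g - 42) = g^2 - 4*g - 21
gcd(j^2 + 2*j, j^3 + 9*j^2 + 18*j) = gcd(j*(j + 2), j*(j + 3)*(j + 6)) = j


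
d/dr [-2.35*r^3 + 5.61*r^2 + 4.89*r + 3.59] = -7.05*r^2 + 11.22*r + 4.89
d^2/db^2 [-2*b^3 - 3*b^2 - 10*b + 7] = -12*b - 6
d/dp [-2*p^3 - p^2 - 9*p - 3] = -6*p^2 - 2*p - 9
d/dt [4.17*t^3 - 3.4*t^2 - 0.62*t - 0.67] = 12.51*t^2 - 6.8*t - 0.62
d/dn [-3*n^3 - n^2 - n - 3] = -9*n^2 - 2*n - 1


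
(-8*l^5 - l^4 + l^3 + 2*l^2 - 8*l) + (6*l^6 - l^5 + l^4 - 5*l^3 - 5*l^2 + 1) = 6*l^6 - 9*l^5 - 4*l^3 - 3*l^2 - 8*l + 1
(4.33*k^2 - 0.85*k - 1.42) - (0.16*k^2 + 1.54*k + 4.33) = 4.17*k^2 - 2.39*k - 5.75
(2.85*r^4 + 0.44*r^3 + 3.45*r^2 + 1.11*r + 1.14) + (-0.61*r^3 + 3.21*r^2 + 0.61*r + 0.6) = 2.85*r^4 - 0.17*r^3 + 6.66*r^2 + 1.72*r + 1.74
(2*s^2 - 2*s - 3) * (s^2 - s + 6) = 2*s^4 - 4*s^3 + 11*s^2 - 9*s - 18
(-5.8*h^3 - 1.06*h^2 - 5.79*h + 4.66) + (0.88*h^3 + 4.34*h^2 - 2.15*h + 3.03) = -4.92*h^3 + 3.28*h^2 - 7.94*h + 7.69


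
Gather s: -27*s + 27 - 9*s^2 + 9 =-9*s^2 - 27*s + 36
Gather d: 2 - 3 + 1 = 0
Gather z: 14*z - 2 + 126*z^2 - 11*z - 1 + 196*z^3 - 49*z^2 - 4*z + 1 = 196*z^3 + 77*z^2 - z - 2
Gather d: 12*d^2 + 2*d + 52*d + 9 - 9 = 12*d^2 + 54*d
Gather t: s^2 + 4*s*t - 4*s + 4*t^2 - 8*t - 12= s^2 - 4*s + 4*t^2 + t*(4*s - 8) - 12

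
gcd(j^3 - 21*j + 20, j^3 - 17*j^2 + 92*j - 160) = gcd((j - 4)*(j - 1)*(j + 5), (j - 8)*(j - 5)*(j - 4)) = j - 4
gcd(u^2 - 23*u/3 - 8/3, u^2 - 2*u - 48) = u - 8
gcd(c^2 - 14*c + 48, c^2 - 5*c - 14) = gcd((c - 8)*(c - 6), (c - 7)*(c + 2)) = 1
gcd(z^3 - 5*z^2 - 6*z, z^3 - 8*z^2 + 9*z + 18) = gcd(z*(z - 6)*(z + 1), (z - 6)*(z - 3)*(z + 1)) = z^2 - 5*z - 6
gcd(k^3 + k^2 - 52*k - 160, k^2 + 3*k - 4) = k + 4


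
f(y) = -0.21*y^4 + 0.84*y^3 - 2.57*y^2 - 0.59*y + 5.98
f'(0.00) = -0.59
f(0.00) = 5.98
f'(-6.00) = 302.41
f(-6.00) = -536.60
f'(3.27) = -19.82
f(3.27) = -18.07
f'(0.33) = -2.04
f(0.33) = 5.53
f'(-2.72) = 48.94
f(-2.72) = -39.83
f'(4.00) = -34.59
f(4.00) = -37.50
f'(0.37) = -2.19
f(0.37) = 5.45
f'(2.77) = -13.35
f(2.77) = -9.88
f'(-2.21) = 32.14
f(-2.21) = -19.34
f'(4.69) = -55.92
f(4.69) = -68.27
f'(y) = -0.84*y^3 + 2.52*y^2 - 5.14*y - 0.59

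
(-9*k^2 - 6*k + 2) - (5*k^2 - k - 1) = -14*k^2 - 5*k + 3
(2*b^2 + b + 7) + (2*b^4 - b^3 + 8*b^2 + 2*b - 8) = 2*b^4 - b^3 + 10*b^2 + 3*b - 1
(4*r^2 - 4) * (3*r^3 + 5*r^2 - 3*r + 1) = 12*r^5 + 20*r^4 - 24*r^3 - 16*r^2 + 12*r - 4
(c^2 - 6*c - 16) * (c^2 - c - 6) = c^4 - 7*c^3 - 16*c^2 + 52*c + 96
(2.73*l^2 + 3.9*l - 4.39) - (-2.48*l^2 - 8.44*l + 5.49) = 5.21*l^2 + 12.34*l - 9.88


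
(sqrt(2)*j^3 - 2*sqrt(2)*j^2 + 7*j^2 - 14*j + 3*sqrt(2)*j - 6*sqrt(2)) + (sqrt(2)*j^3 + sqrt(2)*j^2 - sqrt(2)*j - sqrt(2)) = 2*sqrt(2)*j^3 - sqrt(2)*j^2 + 7*j^2 - 14*j + 2*sqrt(2)*j - 7*sqrt(2)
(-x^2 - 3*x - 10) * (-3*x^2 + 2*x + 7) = 3*x^4 + 7*x^3 + 17*x^2 - 41*x - 70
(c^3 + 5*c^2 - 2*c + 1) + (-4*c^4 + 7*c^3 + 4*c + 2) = -4*c^4 + 8*c^3 + 5*c^2 + 2*c + 3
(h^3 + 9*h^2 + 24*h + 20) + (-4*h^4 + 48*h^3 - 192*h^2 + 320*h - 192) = -4*h^4 + 49*h^3 - 183*h^2 + 344*h - 172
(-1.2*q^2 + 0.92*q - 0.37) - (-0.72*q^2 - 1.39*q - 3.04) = -0.48*q^2 + 2.31*q + 2.67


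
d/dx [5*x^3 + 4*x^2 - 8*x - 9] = 15*x^2 + 8*x - 8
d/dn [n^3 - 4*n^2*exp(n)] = n*(-4*n*exp(n) + 3*n - 8*exp(n))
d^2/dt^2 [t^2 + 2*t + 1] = 2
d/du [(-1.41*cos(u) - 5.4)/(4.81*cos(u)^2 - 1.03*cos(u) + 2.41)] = (-6.7821*cos(u)^2 - 51.948*cos(u) + 8.9601)*sin(u)/(23.1361*cos(u)^4 - 9.9086*cos(u)^3 + 24.2451*cos(u)^2 - 4.9646*cos(u) + 5.8081)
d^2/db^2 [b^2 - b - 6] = 2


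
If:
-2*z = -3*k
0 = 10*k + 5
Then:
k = -1/2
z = -3/4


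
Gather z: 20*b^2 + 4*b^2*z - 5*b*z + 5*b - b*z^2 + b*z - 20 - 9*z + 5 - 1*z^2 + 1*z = 20*b^2 + 5*b + z^2*(-b - 1) + z*(4*b^2 - 4*b - 8) - 15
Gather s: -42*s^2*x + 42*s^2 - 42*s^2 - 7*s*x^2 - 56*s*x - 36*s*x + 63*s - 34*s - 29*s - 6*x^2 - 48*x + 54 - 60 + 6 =-42*s^2*x + s*(-7*x^2 - 92*x) - 6*x^2 - 48*x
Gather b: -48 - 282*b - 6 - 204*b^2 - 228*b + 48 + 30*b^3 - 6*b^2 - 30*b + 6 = 30*b^3 - 210*b^2 - 540*b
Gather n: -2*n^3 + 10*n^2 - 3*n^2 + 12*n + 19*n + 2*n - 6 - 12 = -2*n^3 + 7*n^2 + 33*n - 18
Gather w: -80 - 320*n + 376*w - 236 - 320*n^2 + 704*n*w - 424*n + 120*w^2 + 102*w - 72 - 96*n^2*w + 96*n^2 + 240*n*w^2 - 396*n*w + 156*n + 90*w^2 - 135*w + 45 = -224*n^2 - 588*n + w^2*(240*n + 210) + w*(-96*n^2 + 308*n + 343) - 343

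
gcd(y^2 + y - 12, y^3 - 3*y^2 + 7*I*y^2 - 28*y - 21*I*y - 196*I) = y + 4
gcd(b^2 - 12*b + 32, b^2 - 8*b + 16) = b - 4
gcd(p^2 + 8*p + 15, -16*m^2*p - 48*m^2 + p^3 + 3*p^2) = p + 3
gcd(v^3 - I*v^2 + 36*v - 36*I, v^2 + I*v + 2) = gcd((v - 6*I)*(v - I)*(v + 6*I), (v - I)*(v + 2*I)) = v - I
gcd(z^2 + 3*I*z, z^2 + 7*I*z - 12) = z + 3*I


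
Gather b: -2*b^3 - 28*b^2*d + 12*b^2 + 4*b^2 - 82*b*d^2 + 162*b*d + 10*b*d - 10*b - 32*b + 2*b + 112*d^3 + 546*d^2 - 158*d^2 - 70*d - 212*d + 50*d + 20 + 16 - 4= -2*b^3 + b^2*(16 - 28*d) + b*(-82*d^2 + 172*d - 40) + 112*d^3 + 388*d^2 - 232*d + 32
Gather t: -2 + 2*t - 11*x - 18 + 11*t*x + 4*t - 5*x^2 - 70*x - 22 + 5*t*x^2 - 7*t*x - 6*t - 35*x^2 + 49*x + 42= t*(5*x^2 + 4*x) - 40*x^2 - 32*x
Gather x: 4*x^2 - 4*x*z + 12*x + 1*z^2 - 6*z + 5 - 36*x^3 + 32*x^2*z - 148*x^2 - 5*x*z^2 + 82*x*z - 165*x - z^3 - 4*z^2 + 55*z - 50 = -36*x^3 + x^2*(32*z - 144) + x*(-5*z^2 + 78*z - 153) - z^3 - 3*z^2 + 49*z - 45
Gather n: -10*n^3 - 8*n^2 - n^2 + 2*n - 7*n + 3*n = -10*n^3 - 9*n^2 - 2*n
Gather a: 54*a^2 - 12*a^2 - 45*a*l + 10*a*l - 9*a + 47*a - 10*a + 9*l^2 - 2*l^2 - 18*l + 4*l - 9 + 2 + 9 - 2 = 42*a^2 + a*(28 - 35*l) + 7*l^2 - 14*l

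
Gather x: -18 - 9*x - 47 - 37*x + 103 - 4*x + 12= 50 - 50*x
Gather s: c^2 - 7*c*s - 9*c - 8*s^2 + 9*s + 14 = c^2 - 9*c - 8*s^2 + s*(9 - 7*c) + 14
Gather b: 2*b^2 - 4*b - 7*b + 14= 2*b^2 - 11*b + 14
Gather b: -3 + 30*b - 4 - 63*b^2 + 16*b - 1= -63*b^2 + 46*b - 8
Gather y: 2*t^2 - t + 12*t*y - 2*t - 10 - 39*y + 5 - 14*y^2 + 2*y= 2*t^2 - 3*t - 14*y^2 + y*(12*t - 37) - 5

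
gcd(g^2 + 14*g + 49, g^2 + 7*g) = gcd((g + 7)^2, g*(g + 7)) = g + 7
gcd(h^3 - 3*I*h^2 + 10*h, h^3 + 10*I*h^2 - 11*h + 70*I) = 1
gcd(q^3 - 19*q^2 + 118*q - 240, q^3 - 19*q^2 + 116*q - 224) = q - 8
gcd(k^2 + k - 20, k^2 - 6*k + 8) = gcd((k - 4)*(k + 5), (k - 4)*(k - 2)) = k - 4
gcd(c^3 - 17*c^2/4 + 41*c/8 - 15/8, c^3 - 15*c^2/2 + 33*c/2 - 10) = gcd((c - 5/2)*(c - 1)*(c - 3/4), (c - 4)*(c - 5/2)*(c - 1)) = c^2 - 7*c/2 + 5/2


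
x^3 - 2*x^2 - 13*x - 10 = (x - 5)*(x + 1)*(x + 2)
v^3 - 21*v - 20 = (v - 5)*(v + 1)*(v + 4)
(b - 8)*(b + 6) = b^2 - 2*b - 48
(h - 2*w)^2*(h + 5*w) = h^3 + h^2*w - 16*h*w^2 + 20*w^3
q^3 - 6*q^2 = q^2*(q - 6)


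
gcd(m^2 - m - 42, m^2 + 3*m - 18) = m + 6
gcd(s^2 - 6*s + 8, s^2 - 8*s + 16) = s - 4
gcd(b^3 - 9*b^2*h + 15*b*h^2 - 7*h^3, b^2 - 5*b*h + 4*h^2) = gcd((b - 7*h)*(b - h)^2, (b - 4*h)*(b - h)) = b - h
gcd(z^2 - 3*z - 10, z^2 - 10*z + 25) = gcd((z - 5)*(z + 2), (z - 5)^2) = z - 5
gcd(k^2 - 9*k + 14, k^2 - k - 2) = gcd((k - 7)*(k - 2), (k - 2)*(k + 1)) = k - 2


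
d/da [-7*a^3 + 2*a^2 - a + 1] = -21*a^2 + 4*a - 1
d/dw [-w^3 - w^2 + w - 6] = -3*w^2 - 2*w + 1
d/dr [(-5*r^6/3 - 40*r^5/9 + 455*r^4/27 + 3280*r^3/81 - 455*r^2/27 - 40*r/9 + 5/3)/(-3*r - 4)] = 5*(135*r^6 + 504*r^5 - 339*r^4 - 2768*r^3 - 2351*r^2 + 728*r + 123)/(27*(9*r^2 + 24*r + 16))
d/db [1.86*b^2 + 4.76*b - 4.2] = 3.72*b + 4.76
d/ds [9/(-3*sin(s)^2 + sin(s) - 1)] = 9*(6*sin(s) - 1)*cos(s)/(3*sin(s)^2 - sin(s) + 1)^2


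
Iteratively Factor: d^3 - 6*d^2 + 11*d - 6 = (d - 1)*(d^2 - 5*d + 6) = (d - 3)*(d - 1)*(d - 2)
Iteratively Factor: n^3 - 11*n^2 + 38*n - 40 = (n - 2)*(n^2 - 9*n + 20) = (n - 4)*(n - 2)*(n - 5)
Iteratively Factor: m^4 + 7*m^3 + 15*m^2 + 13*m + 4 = (m + 1)*(m^3 + 6*m^2 + 9*m + 4) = (m + 1)^2*(m^2 + 5*m + 4) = (m + 1)^2*(m + 4)*(m + 1)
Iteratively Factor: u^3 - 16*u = (u - 4)*(u^2 + 4*u) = u*(u - 4)*(u + 4)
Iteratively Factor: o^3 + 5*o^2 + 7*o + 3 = (o + 1)*(o^2 + 4*o + 3) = (o + 1)^2*(o + 3)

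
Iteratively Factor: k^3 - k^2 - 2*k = (k - 2)*(k^2 + k) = (k - 2)*(k + 1)*(k)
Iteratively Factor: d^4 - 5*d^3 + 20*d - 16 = (d + 2)*(d^3 - 7*d^2 + 14*d - 8) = (d - 1)*(d + 2)*(d^2 - 6*d + 8) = (d - 2)*(d - 1)*(d + 2)*(d - 4)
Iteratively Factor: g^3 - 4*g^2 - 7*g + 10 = (g - 5)*(g^2 + g - 2) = (g - 5)*(g - 1)*(g + 2)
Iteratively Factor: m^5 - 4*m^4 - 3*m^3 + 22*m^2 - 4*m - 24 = (m - 3)*(m^4 - m^3 - 6*m^2 + 4*m + 8) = (m - 3)*(m - 2)*(m^3 + m^2 - 4*m - 4) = (m - 3)*(m - 2)*(m + 1)*(m^2 - 4) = (m - 3)*(m - 2)^2*(m + 1)*(m + 2)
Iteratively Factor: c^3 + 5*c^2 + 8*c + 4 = (c + 1)*(c^2 + 4*c + 4) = (c + 1)*(c + 2)*(c + 2)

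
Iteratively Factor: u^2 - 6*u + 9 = (u - 3)*(u - 3)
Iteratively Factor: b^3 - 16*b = (b - 4)*(b^2 + 4*b) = (b - 4)*(b + 4)*(b)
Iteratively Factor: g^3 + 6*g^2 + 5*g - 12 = (g + 3)*(g^2 + 3*g - 4) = (g - 1)*(g + 3)*(g + 4)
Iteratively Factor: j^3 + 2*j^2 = (j)*(j^2 + 2*j) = j^2*(j + 2)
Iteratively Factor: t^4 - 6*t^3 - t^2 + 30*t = (t + 2)*(t^3 - 8*t^2 + 15*t) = (t - 3)*(t + 2)*(t^2 - 5*t) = (t - 5)*(t - 3)*(t + 2)*(t)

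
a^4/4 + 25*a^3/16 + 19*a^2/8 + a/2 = a*(a/4 + 1/2)*(a + 1/4)*(a + 4)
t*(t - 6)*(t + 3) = t^3 - 3*t^2 - 18*t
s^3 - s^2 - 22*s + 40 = (s - 4)*(s - 2)*(s + 5)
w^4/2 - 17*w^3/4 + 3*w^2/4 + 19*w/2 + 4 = (w/2 + 1/2)*(w - 8)*(w - 2)*(w + 1/2)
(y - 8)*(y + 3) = y^2 - 5*y - 24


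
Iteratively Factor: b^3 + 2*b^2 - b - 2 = (b - 1)*(b^2 + 3*b + 2) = (b - 1)*(b + 2)*(b + 1)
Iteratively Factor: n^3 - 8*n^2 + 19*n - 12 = (n - 4)*(n^2 - 4*n + 3) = (n - 4)*(n - 3)*(n - 1)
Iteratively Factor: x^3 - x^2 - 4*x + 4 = (x - 1)*(x^2 - 4) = (x - 2)*(x - 1)*(x + 2)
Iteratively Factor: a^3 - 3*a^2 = (a - 3)*(a^2) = a*(a - 3)*(a)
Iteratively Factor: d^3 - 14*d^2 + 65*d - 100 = (d - 4)*(d^2 - 10*d + 25) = (d - 5)*(d - 4)*(d - 5)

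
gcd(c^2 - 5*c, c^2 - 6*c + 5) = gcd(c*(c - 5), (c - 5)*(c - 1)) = c - 5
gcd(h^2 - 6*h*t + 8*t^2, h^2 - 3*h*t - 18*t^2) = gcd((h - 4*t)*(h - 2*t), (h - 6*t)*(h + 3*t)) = 1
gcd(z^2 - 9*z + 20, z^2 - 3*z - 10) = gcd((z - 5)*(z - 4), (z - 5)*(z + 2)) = z - 5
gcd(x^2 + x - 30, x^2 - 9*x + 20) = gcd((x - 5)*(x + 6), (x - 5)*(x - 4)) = x - 5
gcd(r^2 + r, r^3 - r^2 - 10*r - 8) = r + 1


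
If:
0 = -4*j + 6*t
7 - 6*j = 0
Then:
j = 7/6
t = 7/9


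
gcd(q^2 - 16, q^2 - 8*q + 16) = q - 4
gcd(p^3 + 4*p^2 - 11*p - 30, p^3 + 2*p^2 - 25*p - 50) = p^2 + 7*p + 10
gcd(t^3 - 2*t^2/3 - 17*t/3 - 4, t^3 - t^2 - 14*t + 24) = t - 3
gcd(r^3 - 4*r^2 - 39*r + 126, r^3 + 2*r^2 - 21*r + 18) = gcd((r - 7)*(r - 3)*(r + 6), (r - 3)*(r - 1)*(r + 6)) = r^2 + 3*r - 18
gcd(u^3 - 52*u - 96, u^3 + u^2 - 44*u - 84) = u^2 + 8*u + 12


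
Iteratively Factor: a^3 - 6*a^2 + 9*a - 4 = (a - 1)*(a^2 - 5*a + 4) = (a - 1)^2*(a - 4)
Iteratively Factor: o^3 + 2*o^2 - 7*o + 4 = (o - 1)*(o^2 + 3*o - 4) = (o - 1)^2*(o + 4)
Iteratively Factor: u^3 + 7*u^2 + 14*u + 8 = (u + 2)*(u^2 + 5*u + 4) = (u + 1)*(u + 2)*(u + 4)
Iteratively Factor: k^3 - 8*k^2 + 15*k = (k - 5)*(k^2 - 3*k) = k*(k - 5)*(k - 3)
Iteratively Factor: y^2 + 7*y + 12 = (y + 3)*(y + 4)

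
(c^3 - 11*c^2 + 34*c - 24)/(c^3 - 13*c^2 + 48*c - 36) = (c - 4)/(c - 6)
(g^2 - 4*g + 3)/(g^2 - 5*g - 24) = (-g^2 + 4*g - 3)/(-g^2 + 5*g + 24)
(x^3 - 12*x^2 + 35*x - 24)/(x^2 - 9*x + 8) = x - 3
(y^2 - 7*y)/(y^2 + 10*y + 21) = y*(y - 7)/(y^2 + 10*y + 21)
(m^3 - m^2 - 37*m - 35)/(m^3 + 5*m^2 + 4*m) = (m^2 - 2*m - 35)/(m*(m + 4))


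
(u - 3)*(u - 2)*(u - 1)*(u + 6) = u^4 - 25*u^2 + 60*u - 36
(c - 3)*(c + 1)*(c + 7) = c^3 + 5*c^2 - 17*c - 21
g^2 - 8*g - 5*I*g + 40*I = (g - 8)*(g - 5*I)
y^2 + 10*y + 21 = (y + 3)*(y + 7)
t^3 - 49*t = t*(t - 7)*(t + 7)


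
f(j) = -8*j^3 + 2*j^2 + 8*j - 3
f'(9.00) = -1900.00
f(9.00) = -5601.00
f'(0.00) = 8.00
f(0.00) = -3.00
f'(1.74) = -57.70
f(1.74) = -25.17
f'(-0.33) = 4.07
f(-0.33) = -5.13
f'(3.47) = -267.10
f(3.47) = -285.41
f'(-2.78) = -188.60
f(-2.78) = 162.10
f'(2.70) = -156.16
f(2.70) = -124.28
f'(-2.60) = -164.64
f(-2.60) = 130.33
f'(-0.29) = 4.82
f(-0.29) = -4.96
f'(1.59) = -46.31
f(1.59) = -17.38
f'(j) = -24*j^2 + 4*j + 8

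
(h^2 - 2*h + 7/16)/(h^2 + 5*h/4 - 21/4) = (h - 1/4)/(h + 3)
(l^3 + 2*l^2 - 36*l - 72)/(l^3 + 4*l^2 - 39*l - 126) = (l^2 + 8*l + 12)/(l^2 + 10*l + 21)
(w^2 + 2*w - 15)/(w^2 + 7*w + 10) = (w - 3)/(w + 2)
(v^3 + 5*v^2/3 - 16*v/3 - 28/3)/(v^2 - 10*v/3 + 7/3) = (v^2 + 4*v + 4)/(v - 1)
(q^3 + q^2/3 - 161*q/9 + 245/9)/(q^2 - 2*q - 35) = (9*q^2 - 42*q + 49)/(9*(q - 7))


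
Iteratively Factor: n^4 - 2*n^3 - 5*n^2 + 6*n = (n - 1)*(n^3 - n^2 - 6*n) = (n - 1)*(n + 2)*(n^2 - 3*n) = (n - 3)*(n - 1)*(n + 2)*(n)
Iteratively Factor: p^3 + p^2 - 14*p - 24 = (p + 2)*(p^2 - p - 12) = (p - 4)*(p + 2)*(p + 3)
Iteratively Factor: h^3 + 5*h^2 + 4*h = (h + 1)*(h^2 + 4*h) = h*(h + 1)*(h + 4)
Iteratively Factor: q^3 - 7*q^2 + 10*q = (q)*(q^2 - 7*q + 10) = q*(q - 2)*(q - 5)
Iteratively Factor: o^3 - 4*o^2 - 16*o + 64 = (o - 4)*(o^2 - 16) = (o - 4)^2*(o + 4)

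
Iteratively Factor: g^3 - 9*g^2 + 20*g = (g - 5)*(g^2 - 4*g) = (g - 5)*(g - 4)*(g)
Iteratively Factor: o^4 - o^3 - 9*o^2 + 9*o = (o - 3)*(o^3 + 2*o^2 - 3*o) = (o - 3)*(o + 3)*(o^2 - o) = o*(o - 3)*(o + 3)*(o - 1)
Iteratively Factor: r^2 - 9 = (r + 3)*(r - 3)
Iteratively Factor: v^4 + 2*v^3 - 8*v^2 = (v - 2)*(v^3 + 4*v^2) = v*(v - 2)*(v^2 + 4*v) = v*(v - 2)*(v + 4)*(v)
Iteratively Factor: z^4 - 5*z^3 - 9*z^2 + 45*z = (z + 3)*(z^3 - 8*z^2 + 15*z) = z*(z + 3)*(z^2 - 8*z + 15) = z*(z - 3)*(z + 3)*(z - 5)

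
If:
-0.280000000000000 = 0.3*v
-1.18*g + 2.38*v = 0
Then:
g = -1.88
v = -0.93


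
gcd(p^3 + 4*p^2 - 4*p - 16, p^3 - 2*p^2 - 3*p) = 1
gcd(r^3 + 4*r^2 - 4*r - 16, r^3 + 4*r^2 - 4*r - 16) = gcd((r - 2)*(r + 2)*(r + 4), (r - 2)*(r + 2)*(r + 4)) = r^3 + 4*r^2 - 4*r - 16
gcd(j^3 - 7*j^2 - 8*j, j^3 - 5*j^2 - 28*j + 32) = j - 8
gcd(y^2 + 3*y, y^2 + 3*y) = y^2 + 3*y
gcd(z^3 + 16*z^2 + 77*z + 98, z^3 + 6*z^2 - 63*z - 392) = z^2 + 14*z + 49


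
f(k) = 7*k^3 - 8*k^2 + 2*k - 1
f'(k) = 21*k^2 - 16*k + 2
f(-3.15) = -305.47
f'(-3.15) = 260.77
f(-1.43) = -40.69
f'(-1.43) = 67.82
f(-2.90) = -244.80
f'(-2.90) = 225.01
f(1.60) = 10.39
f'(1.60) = 30.16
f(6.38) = 1503.98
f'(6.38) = 754.71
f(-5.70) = -1568.67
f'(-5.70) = 775.49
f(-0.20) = -1.78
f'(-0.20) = 6.04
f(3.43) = 194.22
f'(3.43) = 194.18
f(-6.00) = -1813.00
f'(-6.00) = 854.00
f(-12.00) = -13273.00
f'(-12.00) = 3218.00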